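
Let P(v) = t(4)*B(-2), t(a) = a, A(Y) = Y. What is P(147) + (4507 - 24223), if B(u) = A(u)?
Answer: -19724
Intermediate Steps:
B(u) = u
P(v) = -8 (P(v) = 4*(-2) = -8)
P(147) + (4507 - 24223) = -8 + (4507 - 24223) = -8 - 19716 = -19724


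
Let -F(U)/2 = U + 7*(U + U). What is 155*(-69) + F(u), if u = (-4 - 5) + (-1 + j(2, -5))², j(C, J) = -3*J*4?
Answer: -114855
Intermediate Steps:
j(C, J) = -12*J
u = 3472 (u = (-4 - 5) + (-1 - 12*(-5))² = -9 + (-1 + 60)² = -9 + 59² = -9 + 3481 = 3472)
F(U) = -30*U (F(U) = -2*(U + 7*(U + U)) = -2*(U + 7*(2*U)) = -2*(U + 14*U) = -30*U)
155*(-69) + F(u) = 155*(-69) - 30*3472 = -10695 - 104160 = -114855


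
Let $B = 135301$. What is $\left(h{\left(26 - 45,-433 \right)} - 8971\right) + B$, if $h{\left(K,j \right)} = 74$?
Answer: $126404$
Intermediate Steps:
$\left(h{\left(26 - 45,-433 \right)} - 8971\right) + B = \left(74 - 8971\right) + 135301 = -8897 + 135301 = 126404$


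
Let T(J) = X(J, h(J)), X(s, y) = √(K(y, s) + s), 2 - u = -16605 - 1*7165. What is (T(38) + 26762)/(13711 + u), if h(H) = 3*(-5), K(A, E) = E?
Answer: 26762/37483 + 2*√19/37483 ≈ 0.71421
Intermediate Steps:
u = 23772 (u = 2 - (-16605 - 1*7165) = 2 - (-16605 - 7165) = 2 - 1*(-23770) = 2 + 23770 = 23772)
h(H) = -15
X(s, y) = √2*√s (X(s, y) = √(s + s) = √(2*s) = √2*√s)
T(J) = √2*√J
(T(38) + 26762)/(13711 + u) = (√2*√38 + 26762)/(13711 + 23772) = (2*√19 + 26762)/37483 = (26762 + 2*√19)*(1/37483) = 26762/37483 + 2*√19/37483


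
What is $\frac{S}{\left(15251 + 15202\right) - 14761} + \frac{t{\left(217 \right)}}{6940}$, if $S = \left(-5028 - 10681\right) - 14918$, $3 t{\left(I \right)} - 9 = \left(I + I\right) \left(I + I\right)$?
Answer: $\frac{28977118}{4083843} \approx 7.0956$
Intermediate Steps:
$t{\left(I \right)} = 3 + \frac{4 I^{2}}{3}$ ($t{\left(I \right)} = 3 + \frac{\left(I + I\right) \left(I + I\right)}{3} = 3 + \frac{2 I 2 I}{3} = 3 + \frac{4 I^{2}}{3}$)
$S = -30627$ ($S = -15709 - 14918 = -30627$)
$\frac{S}{\left(15251 + 15202\right) - 14761} + \frac{t{\left(217 \right)}}{6940} = - \frac{30627}{\left(15251 + 15202\right) - 14761} + \frac{3 + \frac{4 \cdot 217^{2}}{3}}{6940} = - \frac{30627}{30453 - 14761} + \left(3 + \frac{4}{3} \cdot 47089\right) \frac{1}{6940} = - \frac{30627}{15692} + \left(3 + \frac{188356}{3}\right) \frac{1}{6940} = \left(-30627\right) \frac{1}{15692} + \frac{188365}{3} \cdot \frac{1}{6940} = - \frac{30627}{15692} + \frac{37673}{4164} = \frac{28977118}{4083843}$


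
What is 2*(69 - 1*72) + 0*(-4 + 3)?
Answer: -6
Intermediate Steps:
2*(69 - 1*72) + 0*(-4 + 3) = 2*(69 - 72) + 0*(-1) = 2*(-3) + 0 = -6 + 0 = -6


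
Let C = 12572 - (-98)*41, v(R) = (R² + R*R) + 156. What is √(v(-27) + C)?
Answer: 2*√4551 ≈ 134.92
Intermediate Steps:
v(R) = 156 + 2*R² (v(R) = (R² + R²) + 156 = 2*R² + 156 = 156 + 2*R²)
C = 16590 (C = 12572 - 1*(-4018) = 12572 + 4018 = 16590)
√(v(-27) + C) = √((156 + 2*(-27)²) + 16590) = √((156 + 2*729) + 16590) = √((156 + 1458) + 16590) = √(1614 + 16590) = √18204 = 2*√4551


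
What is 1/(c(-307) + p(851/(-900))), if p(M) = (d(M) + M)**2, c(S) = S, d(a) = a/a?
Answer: -810000/248667599 ≈ -0.0032574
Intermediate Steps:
d(a) = 1
p(M) = (1 + M)**2
1/(c(-307) + p(851/(-900))) = 1/(-307 + (1 + 851/(-900))**2) = 1/(-307 + (1 + 851*(-1/900))**2) = 1/(-307 + (1 - 851/900)**2) = 1/(-307 + (49/900)**2) = 1/(-307 + 2401/810000) = 1/(-248667599/810000) = -810000/248667599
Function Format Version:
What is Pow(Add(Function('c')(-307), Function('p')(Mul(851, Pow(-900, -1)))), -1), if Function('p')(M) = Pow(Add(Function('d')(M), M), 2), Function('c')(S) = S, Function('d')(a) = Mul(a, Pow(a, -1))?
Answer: Rational(-810000, 248667599) ≈ -0.0032574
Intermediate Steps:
Function('d')(a) = 1
Function('p')(M) = Pow(Add(1, M), 2)
Pow(Add(Function('c')(-307), Function('p')(Mul(851, Pow(-900, -1)))), -1) = Pow(Add(-307, Pow(Add(1, Mul(851, Pow(-900, -1))), 2)), -1) = Pow(Add(-307, Pow(Add(1, Mul(851, Rational(-1, 900))), 2)), -1) = Pow(Add(-307, Pow(Add(1, Rational(-851, 900)), 2)), -1) = Pow(Add(-307, Pow(Rational(49, 900), 2)), -1) = Pow(Add(-307, Rational(2401, 810000)), -1) = Pow(Rational(-248667599, 810000), -1) = Rational(-810000, 248667599)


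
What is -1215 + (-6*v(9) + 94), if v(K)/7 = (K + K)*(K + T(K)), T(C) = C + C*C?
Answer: -75965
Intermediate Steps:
T(C) = C + C**2
v(K) = 14*K*(K + K*(1 + K)) (v(K) = 7*((K + K)*(K + K*(1 + K))) = 7*((2*K)*(K + K*(1 + K))) = 7*(2*K*(K + K*(1 + K))) = 14*K*(K + K*(1 + K)))
-1215 + (-6*v(9) + 94) = -1215 + (-84*9**2*(2 + 9) + 94) = -1215 + (-84*81*11 + 94) = -1215 + (-6*12474 + 94) = -1215 + (-74844 + 94) = -1215 - 74750 = -75965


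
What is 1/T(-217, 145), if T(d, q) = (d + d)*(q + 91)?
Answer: -1/102424 ≈ -9.7633e-6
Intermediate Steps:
T(d, q) = 2*d*(91 + q) (T(d, q) = (2*d)*(91 + q) = 2*d*(91 + q))
1/T(-217, 145) = 1/(2*(-217)*(91 + 145)) = 1/(2*(-217)*236) = 1/(-102424) = -1/102424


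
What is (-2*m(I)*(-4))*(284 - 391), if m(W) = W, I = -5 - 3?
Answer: 6848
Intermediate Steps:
I = -8
(-2*m(I)*(-4))*(284 - 391) = (-2*(-8)*(-4))*(284 - 391) = (16*(-4))*(-107) = -64*(-107) = 6848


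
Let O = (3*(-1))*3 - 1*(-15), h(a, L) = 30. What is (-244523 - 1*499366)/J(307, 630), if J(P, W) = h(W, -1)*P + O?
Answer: -247963/3072 ≈ -80.717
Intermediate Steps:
O = 6 (O = -3*3 + 15 = -9 + 15 = 6)
J(P, W) = 6 + 30*P (J(P, W) = 30*P + 6 = 6 + 30*P)
(-244523 - 1*499366)/J(307, 630) = (-244523 - 1*499366)/(6 + 30*307) = (-244523 - 499366)/(6 + 9210) = -743889/9216 = -743889*1/9216 = -247963/3072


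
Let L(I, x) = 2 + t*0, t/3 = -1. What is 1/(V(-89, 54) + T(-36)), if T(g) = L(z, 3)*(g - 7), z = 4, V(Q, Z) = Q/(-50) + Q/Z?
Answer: -675/57961 ≈ -0.011646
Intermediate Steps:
t = -3 (t = 3*(-1) = -3)
V(Q, Z) = -Q/50 + Q/Z (V(Q, Z) = Q*(-1/50) + Q/Z = -Q/50 + Q/Z)
L(I, x) = 2 (L(I, x) = 2 - 3*0 = 2 + 0 = 2)
T(g) = -14 + 2*g (T(g) = 2*(g - 7) = 2*(-7 + g) = -14 + 2*g)
1/(V(-89, 54) + T(-36)) = 1/((-1/50*(-89) - 89/54) + (-14 + 2*(-36))) = 1/((89/50 - 89*1/54) + (-14 - 72)) = 1/((89/50 - 89/54) - 86) = 1/(89/675 - 86) = 1/(-57961/675) = -675/57961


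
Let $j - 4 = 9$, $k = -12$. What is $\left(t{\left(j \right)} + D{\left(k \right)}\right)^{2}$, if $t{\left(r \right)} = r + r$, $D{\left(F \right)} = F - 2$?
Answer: $144$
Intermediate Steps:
$j = 13$ ($j = 4 + 9 = 13$)
$D{\left(F \right)} = -2 + F$
$t{\left(r \right)} = 2 r$
$\left(t{\left(j \right)} + D{\left(k \right)}\right)^{2} = \left(2 \cdot 13 - 14\right)^{2} = \left(26 - 14\right)^{2} = 12^{2} = 144$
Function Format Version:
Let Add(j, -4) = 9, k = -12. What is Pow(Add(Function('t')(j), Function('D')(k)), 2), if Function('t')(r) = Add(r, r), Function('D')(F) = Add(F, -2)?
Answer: 144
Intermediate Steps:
j = 13 (j = Add(4, 9) = 13)
Function('D')(F) = Add(-2, F)
Function('t')(r) = Mul(2, r)
Pow(Add(Function('t')(j), Function('D')(k)), 2) = Pow(Add(Mul(2, 13), Add(-2, -12)), 2) = Pow(Add(26, -14), 2) = Pow(12, 2) = 144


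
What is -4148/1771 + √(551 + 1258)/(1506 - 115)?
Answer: -4148/1771 + 3*√201/1391 ≈ -2.3116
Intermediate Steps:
-4148/1771 + √(551 + 1258)/(1506 - 115) = -4148*1/1771 + √1809/1391 = -4148/1771 + (3*√201)*(1/1391) = -4148/1771 + 3*√201/1391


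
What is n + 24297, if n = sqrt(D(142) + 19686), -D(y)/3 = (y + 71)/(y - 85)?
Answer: 24297 + 7*sqrt(144951)/19 ≈ 24437.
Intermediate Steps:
D(y) = -3*(71 + y)/(-85 + y) (D(y) = -3*(y + 71)/(y - 85) = -3*(71 + y)/(-85 + y))
n = 7*sqrt(144951)/19 (n = sqrt(3*(-71 - 1*142)/(-85 + 142) + 19686) = sqrt(3*(-71 - 142)/57 + 19686) = sqrt(3*(1/57)*(-213) + 19686) = sqrt(-213/19 + 19686) = sqrt(373821/19) = 7*sqrt(144951)/19 ≈ 140.27)
n + 24297 = 7*sqrt(144951)/19 + 24297 = 24297 + 7*sqrt(144951)/19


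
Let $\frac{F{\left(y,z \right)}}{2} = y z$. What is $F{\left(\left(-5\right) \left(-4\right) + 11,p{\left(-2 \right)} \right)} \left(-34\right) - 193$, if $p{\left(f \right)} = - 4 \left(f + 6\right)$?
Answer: $33535$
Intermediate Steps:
$p{\left(f \right)} = -24 - 4 f$ ($p{\left(f \right)} = - 4 \left(6 + f\right) = -24 - 4 f$)
$F{\left(y,z \right)} = 2 y z$
$F{\left(\left(-5\right) \left(-4\right) + 11,p{\left(-2 \right)} \right)} \left(-34\right) - 193 = 2 \left(\left(-5\right) \left(-4\right) + 11\right) \left(-24 - -8\right) \left(-34\right) - 193 = 2 \left(20 + 11\right) \left(-24 + 8\right) \left(-34\right) - 193 = 2 \cdot 31 \left(-16\right) \left(-34\right) - 193 = \left(-992\right) \left(-34\right) - 193 = 33728 - 193 = 33535$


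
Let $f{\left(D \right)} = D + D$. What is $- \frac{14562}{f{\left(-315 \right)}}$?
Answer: $\frac{809}{35} \approx 23.114$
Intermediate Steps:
$f{\left(D \right)} = 2 D$
$- \frac{14562}{f{\left(-315 \right)}} = - \frac{14562}{2 \left(-315\right)} = - \frac{14562}{-630} = \left(-14562\right) \left(- \frac{1}{630}\right) = \frac{809}{35}$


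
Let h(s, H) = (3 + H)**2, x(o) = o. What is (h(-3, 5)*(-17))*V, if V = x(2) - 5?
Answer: 3264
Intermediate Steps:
V = -3 (V = 2 - 5 = -3)
(h(-3, 5)*(-17))*V = ((3 + 5)**2*(-17))*(-3) = (8**2*(-17))*(-3) = (64*(-17))*(-3) = -1088*(-3) = 3264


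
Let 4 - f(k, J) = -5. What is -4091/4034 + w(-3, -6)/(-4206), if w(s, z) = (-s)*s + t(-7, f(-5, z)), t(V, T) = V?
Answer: -8571101/8483502 ≈ -1.0103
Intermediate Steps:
f(k, J) = 9 (f(k, J) = 4 - 1*(-5) = 4 + 5 = 9)
w(s, z) = -7 - s**2 (w(s, z) = (-s)*s - 7 = -s**2 - 7 = -7 - s**2)
-4091/4034 + w(-3, -6)/(-4206) = -4091/4034 + (-7 - 1*(-3)**2)/(-4206) = -4091*1/4034 + (-7 - 1*9)*(-1/4206) = -4091/4034 + (-7 - 9)*(-1/4206) = -4091/4034 - 16*(-1/4206) = -4091/4034 + 8/2103 = -8571101/8483502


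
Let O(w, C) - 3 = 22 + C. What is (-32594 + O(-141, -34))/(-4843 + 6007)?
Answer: -32603/1164 ≈ -28.009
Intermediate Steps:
O(w, C) = 25 + C (O(w, C) = 3 + (22 + C) = 25 + C)
(-32594 + O(-141, -34))/(-4843 + 6007) = (-32594 + (25 - 34))/(-4843 + 6007) = (-32594 - 9)/1164 = -32603*1/1164 = -32603/1164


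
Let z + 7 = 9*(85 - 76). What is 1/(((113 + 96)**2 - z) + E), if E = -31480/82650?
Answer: 8265/360408707 ≈ 2.2932e-5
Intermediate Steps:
z = 74 (z = -7 + 9*(85 - 76) = -7 + 9*9 = -7 + 81 = 74)
E = -3148/8265 (E = -31480*1/82650 = -3148/8265 ≈ -0.38088)
1/(((113 + 96)**2 - z) + E) = 1/(((113 + 96)**2 - 1*74) - 3148/8265) = 1/((209**2 - 74) - 3148/8265) = 1/((43681 - 74) - 3148/8265) = 1/(43607 - 3148/8265) = 1/(360408707/8265) = 8265/360408707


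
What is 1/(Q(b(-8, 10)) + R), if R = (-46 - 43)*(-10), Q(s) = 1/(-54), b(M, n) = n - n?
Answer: 54/48059 ≈ 0.0011236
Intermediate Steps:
b(M, n) = 0
Q(s) = -1/54
R = 890 (R = -89*(-10) = 890)
1/(Q(b(-8, 10)) + R) = 1/(-1/54 + 890) = 1/(48059/54) = 54/48059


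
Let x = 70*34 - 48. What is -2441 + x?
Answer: -109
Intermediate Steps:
x = 2332 (x = 2380 - 48 = 2332)
-2441 + x = -2441 + 2332 = -109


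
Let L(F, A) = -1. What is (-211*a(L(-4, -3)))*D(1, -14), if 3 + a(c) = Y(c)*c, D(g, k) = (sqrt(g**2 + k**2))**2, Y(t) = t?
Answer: 83134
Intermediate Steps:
D(g, k) = g**2 + k**2
a(c) = -3 + c**2 (a(c) = -3 + c*c = -3 + c**2)
(-211*a(L(-4, -3)))*D(1, -14) = (-211*(-3 + (-1)**2))*(1**2 + (-14)**2) = (-211*(-3 + 1))*(1 + 196) = -211*(-2)*197 = 422*197 = 83134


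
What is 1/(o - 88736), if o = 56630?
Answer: -1/32106 ≈ -3.1147e-5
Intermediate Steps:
1/(o - 88736) = 1/(56630 - 88736) = 1/(-32106) = -1/32106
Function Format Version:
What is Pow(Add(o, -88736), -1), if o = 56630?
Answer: Rational(-1, 32106) ≈ -3.1147e-5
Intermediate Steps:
Pow(Add(o, -88736), -1) = Pow(Add(56630, -88736), -1) = Pow(-32106, -1) = Rational(-1, 32106)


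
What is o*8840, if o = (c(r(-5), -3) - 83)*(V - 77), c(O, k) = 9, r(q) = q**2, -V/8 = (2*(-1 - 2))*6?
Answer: -138027760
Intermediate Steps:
V = 288 (V = -8*2*(-1 - 2)*6 = -8*2*(-3)*6 = -(-48)*6 = -8*(-36) = 288)
o = -15614 (o = (9 - 83)*(288 - 77) = -74*211 = -15614)
o*8840 = -15614*8840 = -138027760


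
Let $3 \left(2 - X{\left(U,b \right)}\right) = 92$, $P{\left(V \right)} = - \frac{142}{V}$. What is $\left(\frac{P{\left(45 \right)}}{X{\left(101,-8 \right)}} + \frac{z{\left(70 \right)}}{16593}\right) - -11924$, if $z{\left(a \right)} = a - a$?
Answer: $\frac{7691051}{645} \approx 11924.0$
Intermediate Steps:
$z{\left(a \right)} = 0$
$X{\left(U,b \right)} = - \frac{86}{3}$ ($X{\left(U,b \right)} = 2 - \frac{92}{3} = - \frac{86}{3}$)
$\left(\frac{P{\left(45 \right)}}{X{\left(101,-8 \right)}} + \frac{z{\left(70 \right)}}{16593}\right) - -11924 = \left(\frac{\left(-142\right) \frac{1}{45}}{- \frac{86}{3}} + \frac{0}{16593}\right) - -11924 = \left(\left(-142\right) \frac{1}{45} \left(- \frac{3}{86}\right) + 0 \cdot \frac{1}{16593}\right) + 11924 = \left(\left(- \frac{142}{45}\right) \left(- \frac{3}{86}\right) + 0\right) + 11924 = \left(\frac{71}{645} + 0\right) + 11924 = \frac{71}{645} + 11924 = \frac{7691051}{645}$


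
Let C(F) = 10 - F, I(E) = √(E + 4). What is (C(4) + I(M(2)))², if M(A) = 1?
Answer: (6 + √5)² ≈ 67.833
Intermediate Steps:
I(E) = √(4 + E)
(C(4) + I(M(2)))² = ((10 - 1*4) + √(4 + 1))² = ((10 - 4) + √5)² = (6 + √5)²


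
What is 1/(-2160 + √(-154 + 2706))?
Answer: -270/582881 - √638/2331524 ≈ -0.00047405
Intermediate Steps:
1/(-2160 + √(-154 + 2706)) = 1/(-2160 + √2552) = 1/(-2160 + 2*√638)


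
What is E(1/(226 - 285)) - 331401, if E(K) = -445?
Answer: -331846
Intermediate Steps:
E(1/(226 - 285)) - 331401 = -445 - 331401 = -331846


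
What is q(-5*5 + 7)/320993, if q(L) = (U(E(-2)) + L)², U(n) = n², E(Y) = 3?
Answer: 81/320993 ≈ 0.00025234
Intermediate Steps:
q(L) = (9 + L)² (q(L) = (3² + L)² = (9 + L)²)
q(-5*5 + 7)/320993 = (9 + (-5*5 + 7))²/320993 = (9 + (-25 + 7))²*(1/320993) = (9 - 18)²*(1/320993) = (-9)²*(1/320993) = 81*(1/320993) = 81/320993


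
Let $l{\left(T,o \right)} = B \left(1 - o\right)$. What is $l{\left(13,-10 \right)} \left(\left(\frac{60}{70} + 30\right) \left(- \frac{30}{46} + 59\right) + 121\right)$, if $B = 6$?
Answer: $\frac{20417298}{161} \approx 1.2682 \cdot 10^{5}$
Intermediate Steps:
$l{\left(T,o \right)} = 6 - 6 o$ ($l{\left(T,o \right)} = 6 \left(1 - o\right) = 6 - 6 o$)
$l{\left(13,-10 \right)} \left(\left(\frac{60}{70} + 30\right) \left(- \frac{30}{46} + 59\right) + 121\right) = \left(6 - -60\right) \left(\left(\frac{60}{70} + 30\right) \left(- \frac{30}{46} + 59\right) + 121\right) = \left(6 + 60\right) \left(\left(60 \cdot \frac{1}{70} + 30\right) \left(\left(-30\right) \frac{1}{46} + 59\right) + 121\right) = 66 \left(\left(\frac{6}{7} + 30\right) \left(- \frac{15}{23} + 59\right) + 121\right) = 66 \left(\frac{216}{7} \cdot \frac{1342}{23} + 121\right) = 66 \left(\frac{289872}{161} + 121\right) = 66 \cdot \frac{309353}{161} = \frac{20417298}{161}$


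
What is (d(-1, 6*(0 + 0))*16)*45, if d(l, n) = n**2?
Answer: 0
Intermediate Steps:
(d(-1, 6*(0 + 0))*16)*45 = ((6*(0 + 0))**2*16)*45 = ((6*0)**2*16)*45 = (0**2*16)*45 = (0*16)*45 = 0*45 = 0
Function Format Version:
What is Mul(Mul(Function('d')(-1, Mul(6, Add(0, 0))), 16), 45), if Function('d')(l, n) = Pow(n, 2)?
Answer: 0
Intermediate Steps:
Mul(Mul(Function('d')(-1, Mul(6, Add(0, 0))), 16), 45) = Mul(Mul(Pow(Mul(6, Add(0, 0)), 2), 16), 45) = Mul(Mul(Pow(Mul(6, 0), 2), 16), 45) = Mul(Mul(Pow(0, 2), 16), 45) = Mul(Mul(0, 16), 45) = Mul(0, 45) = 0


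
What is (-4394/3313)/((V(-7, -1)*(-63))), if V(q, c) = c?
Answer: -4394/208719 ≈ -0.021052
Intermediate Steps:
(-4394/3313)/((V(-7, -1)*(-63))) = (-4394/3313)/((-1*(-63))) = -4394*1/3313/63 = -4394/3313*1/63 = -4394/208719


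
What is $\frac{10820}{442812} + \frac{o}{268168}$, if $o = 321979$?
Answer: $\frac{36369435677}{29687002104} \approx 1.2251$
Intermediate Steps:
$\frac{10820}{442812} + \frac{o}{268168} = \frac{10820}{442812} + \frac{321979}{268168} = 10820 \cdot \frac{1}{442812} + 321979 \cdot \frac{1}{268168} = \frac{2705}{110703} + \frac{321979}{268168} = \frac{36369435677}{29687002104}$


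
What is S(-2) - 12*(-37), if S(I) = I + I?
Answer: 440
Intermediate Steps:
S(I) = 2*I
S(-2) - 12*(-37) = 2*(-2) - 12*(-37) = -4 + 444 = 440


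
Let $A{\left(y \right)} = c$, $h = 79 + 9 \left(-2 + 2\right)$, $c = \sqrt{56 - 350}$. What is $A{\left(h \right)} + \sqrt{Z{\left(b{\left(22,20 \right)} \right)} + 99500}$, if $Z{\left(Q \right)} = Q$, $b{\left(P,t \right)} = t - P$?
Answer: $\sqrt{99498} + 7 i \sqrt{6} \approx 315.43 + 17.146 i$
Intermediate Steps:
$c = 7 i \sqrt{6}$ ($c = \sqrt{-294} = 7 i \sqrt{6} \approx 17.146 i$)
$h = 79$ ($h = 79 + 9 \cdot 0 = 79 + 0 = 79$)
$A{\left(y \right)} = 7 i \sqrt{6}$
$A{\left(h \right)} + \sqrt{Z{\left(b{\left(22,20 \right)} \right)} + 99500} = 7 i \sqrt{6} + \sqrt{\left(20 - 22\right) + 99500} = 7 i \sqrt{6} + \sqrt{-2 + 99500} = 7 i \sqrt{6} + \sqrt{99498} = \sqrt{99498} + 7 i \sqrt{6}$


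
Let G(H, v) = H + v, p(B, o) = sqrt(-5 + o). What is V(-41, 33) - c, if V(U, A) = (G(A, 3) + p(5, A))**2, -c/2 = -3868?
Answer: -6412 + 144*sqrt(7) ≈ -6031.0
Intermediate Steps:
c = 7736 (c = -2*(-3868) = 7736)
V(U, A) = (3 + A + sqrt(-5 + A))**2 (V(U, A) = ((A + 3) + sqrt(-5 + A))**2 = ((3 + A) + sqrt(-5 + A))**2 = (3 + A + sqrt(-5 + A))**2)
V(-41, 33) - c = (3 + 33 + sqrt(-5 + 33))**2 - 1*7736 = (3 + 33 + sqrt(28))**2 - 7736 = (3 + 33 + 2*sqrt(7))**2 - 7736 = (36 + 2*sqrt(7))**2 - 7736 = -7736 + (36 + 2*sqrt(7))**2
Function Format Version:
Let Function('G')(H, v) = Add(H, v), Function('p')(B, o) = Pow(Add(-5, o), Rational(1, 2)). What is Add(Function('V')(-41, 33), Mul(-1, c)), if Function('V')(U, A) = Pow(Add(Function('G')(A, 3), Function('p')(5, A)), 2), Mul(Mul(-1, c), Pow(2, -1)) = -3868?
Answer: Add(-6412, Mul(144, Pow(7, Rational(1, 2)))) ≈ -6031.0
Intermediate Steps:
c = 7736 (c = Mul(-2, -3868) = 7736)
Function('V')(U, A) = Pow(Add(3, A, Pow(Add(-5, A), Rational(1, 2))), 2) (Function('V')(U, A) = Pow(Add(Add(A, 3), Pow(Add(-5, A), Rational(1, 2))), 2) = Pow(Add(Add(3, A), Pow(Add(-5, A), Rational(1, 2))), 2) = Pow(Add(3, A, Pow(Add(-5, A), Rational(1, 2))), 2))
Add(Function('V')(-41, 33), Mul(-1, c)) = Add(Pow(Add(3, 33, Pow(Add(-5, 33), Rational(1, 2))), 2), Mul(-1, 7736)) = Add(Pow(Add(3, 33, Pow(28, Rational(1, 2))), 2), -7736) = Add(Pow(Add(3, 33, Mul(2, Pow(7, Rational(1, 2)))), 2), -7736) = Add(Pow(Add(36, Mul(2, Pow(7, Rational(1, 2)))), 2), -7736) = Add(-7736, Pow(Add(36, Mul(2, Pow(7, Rational(1, 2)))), 2))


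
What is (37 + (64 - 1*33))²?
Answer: 4624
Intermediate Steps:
(37 + (64 - 1*33))² = (37 + (64 - 33))² = (37 + 31)² = 68² = 4624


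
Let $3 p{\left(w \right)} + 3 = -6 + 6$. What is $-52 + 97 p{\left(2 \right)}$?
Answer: $-149$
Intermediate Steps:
$p{\left(w \right)} = -1$ ($p{\left(w \right)} = -1 + \frac{-6 + 6}{3} = -1 + \frac{1}{3} \cdot 0 = -1 + 0 = -1$)
$-52 + 97 p{\left(2 \right)} = -52 + 97 \left(-1\right) = -52 - 97 = -149$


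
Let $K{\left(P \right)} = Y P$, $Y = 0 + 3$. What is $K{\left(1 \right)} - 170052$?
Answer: $-170049$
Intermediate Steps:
$Y = 3$
$K{\left(P \right)} = 3 P$
$K{\left(1 \right)} - 170052 = 3 \cdot 1 - 170052 = 3 - 170052 = -170049$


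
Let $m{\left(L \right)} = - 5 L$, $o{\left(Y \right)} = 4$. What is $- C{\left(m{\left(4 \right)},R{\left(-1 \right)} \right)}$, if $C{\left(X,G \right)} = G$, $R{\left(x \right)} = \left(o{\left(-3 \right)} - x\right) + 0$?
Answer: $-5$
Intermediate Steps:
$R{\left(x \right)} = 4 - x$ ($R{\left(x \right)} = \left(4 - x\right) + 0 = 4 - x$)
$- C{\left(m{\left(4 \right)},R{\left(-1 \right)} \right)} = - (4 - -1) = - (4 + 1) = \left(-1\right) 5 = -5$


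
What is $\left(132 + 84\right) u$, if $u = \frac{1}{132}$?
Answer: $\frac{18}{11} \approx 1.6364$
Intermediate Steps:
$u = \frac{1}{132} \approx 0.0075758$
$\left(132 + 84\right) u = \left(132 + 84\right) \frac{1}{132} = 216 \cdot \frac{1}{132} = \frac{18}{11}$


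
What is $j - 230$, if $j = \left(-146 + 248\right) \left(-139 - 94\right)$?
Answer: $-23996$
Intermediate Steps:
$j = -23766$ ($j = 102 \left(-233\right) = -23766$)
$j - 230 = -23766 - 230 = -23996$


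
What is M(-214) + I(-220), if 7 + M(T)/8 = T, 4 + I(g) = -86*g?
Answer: 17148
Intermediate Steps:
I(g) = -4 - 86*g
M(T) = -56 + 8*T
M(-214) + I(-220) = (-56 + 8*(-214)) + (-4 - 86*(-220)) = (-56 - 1712) + (-4 + 18920) = -1768 + 18916 = 17148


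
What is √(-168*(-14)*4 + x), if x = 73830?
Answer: √83238 ≈ 288.51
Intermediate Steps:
√(-168*(-14)*4 + x) = √(-168*(-14)*4 + 73830) = √(2352*4 + 73830) = √(9408 + 73830) = √83238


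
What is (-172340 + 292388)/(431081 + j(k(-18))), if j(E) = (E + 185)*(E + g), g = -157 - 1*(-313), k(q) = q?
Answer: 120048/454127 ≈ 0.26435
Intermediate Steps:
g = 156 (g = -157 + 313 = 156)
j(E) = (156 + E)*(185 + E) (j(E) = (E + 185)*(E + 156) = (185 + E)*(156 + E) = (156 + E)*(185 + E))
(-172340 + 292388)/(431081 + j(k(-18))) = (-172340 + 292388)/(431081 + (28860 + (-18)² + 341*(-18))) = 120048/(431081 + (28860 + 324 - 6138)) = 120048/(431081 + 23046) = 120048/454127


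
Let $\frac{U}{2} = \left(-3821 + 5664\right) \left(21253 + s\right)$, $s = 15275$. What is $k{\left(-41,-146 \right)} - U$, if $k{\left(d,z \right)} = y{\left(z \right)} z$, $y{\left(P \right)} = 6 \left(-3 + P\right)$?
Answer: $-134511684$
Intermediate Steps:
$y{\left(P \right)} = -18 + 6 P$
$U = 134642208$ ($U = 2 \left(-3821 + 5664\right) \left(21253 + 15275\right) = 2 \cdot 1843 \cdot 36528 = 2 \cdot 67321104 = 134642208$)
$k{\left(d,z \right)} = z \left(-18 + 6 z\right)$ ($k{\left(d,z \right)} = \left(-18 + 6 z\right) z = z \left(-18 + 6 z\right)$)
$k{\left(-41,-146 \right)} - U = 6 \left(-146\right) \left(-3 - 146\right) - 134642208 = 6 \left(-146\right) \left(-149\right) - 134642208 = 130524 - 134642208 = -134511684$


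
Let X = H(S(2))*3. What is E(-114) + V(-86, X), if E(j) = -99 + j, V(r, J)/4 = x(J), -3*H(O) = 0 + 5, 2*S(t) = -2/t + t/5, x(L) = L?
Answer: -233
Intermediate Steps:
S(t) = -1/t + t/10 (S(t) = (-2/t + t/5)/2 = -1/t + t/10)
H(O) = -5/3 (H(O) = -(0 + 5)/3 = -⅓*5 = -5/3)
X = -5 (X = -5/3*3 = -5)
V(r, J) = 4*J
E(-114) + V(-86, X) = (-99 - 114) + 4*(-5) = -213 - 20 = -233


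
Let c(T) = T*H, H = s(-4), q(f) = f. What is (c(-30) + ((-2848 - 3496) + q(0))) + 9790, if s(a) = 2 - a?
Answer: 3266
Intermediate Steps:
H = 6 (H = 2 - 1*(-4) = 2 + 4 = 6)
c(T) = 6*T (c(T) = T*6 = 6*T)
(c(-30) + ((-2848 - 3496) + q(0))) + 9790 = (6*(-30) + ((-2848 - 3496) + 0)) + 9790 = (-180 + (-6344 + 0)) + 9790 = (-180 - 6344) + 9790 = -6524 + 9790 = 3266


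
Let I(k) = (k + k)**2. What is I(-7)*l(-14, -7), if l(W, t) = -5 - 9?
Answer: -2744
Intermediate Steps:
l(W, t) = -14
I(k) = 4*k**2 (I(k) = (2*k)**2 = 4*k**2)
I(-7)*l(-14, -7) = (4*(-7)**2)*(-14) = (4*49)*(-14) = 196*(-14) = -2744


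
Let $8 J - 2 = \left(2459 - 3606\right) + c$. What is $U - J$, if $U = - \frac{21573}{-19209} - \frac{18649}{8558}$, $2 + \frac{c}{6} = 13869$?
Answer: $- \frac{2248465020785}{219187496} \approx -10258.0$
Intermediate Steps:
$c = 83202$ ($c = -12 + 6 \cdot 13869 = -12 + 83214 = 83202$)
$U = - \frac{57868969}{54796874}$ ($U = \left(-21573\right) \left(- \frac{1}{19209}\right) - \frac{18649}{8558} = \frac{7191}{6403} - \frac{18649}{8558} = - \frac{57868969}{54796874} \approx -1.0561$)
$J = \frac{82057}{8}$ ($J = \frac{1}{4} + \frac{\left(2459 - 3606\right) + 83202}{8} = \frac{1}{4} + \frac{-1147 + 83202}{8} = \frac{1}{4} + \frac{1}{8} \cdot 82055 = \frac{1}{4} + \frac{82055}{8} = \frac{82057}{8} \approx 10257.0$)
$U - J = - \frac{57868969}{54796874} - \frac{82057}{8} = - \frac{2248465020785}{219187496}$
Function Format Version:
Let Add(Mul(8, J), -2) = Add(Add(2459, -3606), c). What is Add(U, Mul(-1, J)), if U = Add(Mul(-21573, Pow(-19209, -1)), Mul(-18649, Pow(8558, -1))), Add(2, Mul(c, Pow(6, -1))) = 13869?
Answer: Rational(-2248465020785, 219187496) ≈ -10258.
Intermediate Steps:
c = 83202 (c = Add(-12, Mul(6, 13869)) = Add(-12, 83214) = 83202)
U = Rational(-57868969, 54796874) (U = Add(Mul(-21573, Rational(-1, 19209)), Mul(-18649, Rational(1, 8558))) = Add(Rational(7191, 6403), Rational(-18649, 8558)) = Rational(-57868969, 54796874) ≈ -1.0561)
J = Rational(82057, 8) (J = Add(Rational(1, 4), Mul(Rational(1, 8), Add(Add(2459, -3606), 83202))) = Add(Rational(1, 4), Mul(Rational(1, 8), Add(-1147, 83202))) = Add(Rational(1, 4), Mul(Rational(1, 8), 82055)) = Add(Rational(1, 4), Rational(82055, 8)) = Rational(82057, 8) ≈ 10257.)
Add(U, Mul(-1, J)) = Add(Rational(-57868969, 54796874), Mul(-1, Rational(82057, 8))) = Add(Rational(-57868969, 54796874), Rational(-82057, 8)) = Rational(-2248465020785, 219187496)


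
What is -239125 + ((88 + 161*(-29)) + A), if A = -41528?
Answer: -285234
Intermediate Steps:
-239125 + ((88 + 161*(-29)) + A) = -239125 + ((88 + 161*(-29)) - 41528) = -239125 + ((88 - 4669) - 41528) = -239125 + (-4581 - 41528) = -239125 - 46109 = -285234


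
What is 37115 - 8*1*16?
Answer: 36987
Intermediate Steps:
37115 - 8*1*16 = 37115 - 8*16 = 37115 - 1*128 = 37115 - 128 = 36987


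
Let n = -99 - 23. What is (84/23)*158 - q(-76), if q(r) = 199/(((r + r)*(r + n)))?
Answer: 399429535/692208 ≈ 577.04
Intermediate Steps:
n = -122
q(r) = 199/(2*r*(-122 + r)) (q(r) = 199/(((r + r)*(r - 122))) = 199/(((2*r)*(-122 + r))) = 199/((2*r*(-122 + r))) = 199*(1/(2*r*(-122 + r))) = 199/(2*r*(-122 + r)))
(84/23)*158 - q(-76) = (84/23)*158 - 199/(2*(-76)*(-122 - 76)) = (84*(1/23))*158 - 199*(-1)/(2*76*(-198)) = (84/23)*158 - 199*(-1)*(-1)/(2*76*198) = 13272/23 - 1*199/30096 = 13272/23 - 199/30096 = 399429535/692208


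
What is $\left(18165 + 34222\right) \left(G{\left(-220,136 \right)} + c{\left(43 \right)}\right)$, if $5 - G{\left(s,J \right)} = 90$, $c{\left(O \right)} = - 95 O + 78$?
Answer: $-214367604$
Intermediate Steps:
$c{\left(O \right)} = 78 - 95 O$
$G{\left(s,J \right)} = -85$ ($G{\left(s,J \right)} = 5 - 90 = -85$)
$\left(18165 + 34222\right) \left(G{\left(-220,136 \right)} + c{\left(43 \right)}\right) = \left(18165 + 34222\right) \left(-85 + \left(78 - 4085\right)\right) = 52387 \left(-85 + \left(78 - 4085\right)\right) = 52387 \left(-85 - 4007\right) = 52387 \left(-4092\right) = -214367604$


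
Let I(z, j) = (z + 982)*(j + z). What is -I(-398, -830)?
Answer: 717152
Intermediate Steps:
I(z, j) = (982 + z)*(j + z)
-I(-398, -830) = -((-398)**2 + 982*(-830) + 982*(-398) - 830*(-398)) = -(158404 - 815060 - 390836 + 330340) = -1*(-717152) = 717152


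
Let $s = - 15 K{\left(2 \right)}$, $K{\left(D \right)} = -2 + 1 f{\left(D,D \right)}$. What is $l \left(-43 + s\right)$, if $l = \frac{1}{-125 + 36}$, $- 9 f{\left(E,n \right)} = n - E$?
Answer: $\frac{13}{89} \approx 0.14607$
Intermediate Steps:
$f{\left(E,n \right)} = - \frac{n}{9} + \frac{E}{9}$ ($f{\left(E,n \right)} = - \frac{n - E}{9} = - \frac{n}{9} + \frac{E}{9}$)
$K{\left(D \right)} = -2$ ($K{\left(D \right)} = -2 + 1 \left(- \frac{D}{9} + \frac{D}{9}\right) = -2 + 1 \cdot 0 = -2 + 0 = -2$)
$l = - \frac{1}{89}$ ($l = \frac{1}{-89} = - \frac{1}{89} \approx -0.011236$)
$s = 30$ ($s = \left(-15\right) \left(-2\right) = 30$)
$l \left(-43 + s\right) = - \frac{-43 + 30}{89} = \left(- \frac{1}{89}\right) \left(-13\right) = \frac{13}{89}$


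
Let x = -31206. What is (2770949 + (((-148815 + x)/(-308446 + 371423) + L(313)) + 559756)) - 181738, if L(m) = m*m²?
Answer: 2129457746907/62977 ≈ 3.3813e+7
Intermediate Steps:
L(m) = m³
(2770949 + (((-148815 + x)/(-308446 + 371423) + L(313)) + 559756)) - 181738 = (2770949 + (((-148815 - 31206)/(-308446 + 371423) + 313³) + 559756)) - 181738 = (2770949 + ((-180021/62977 + 30664297) + 559756)) - 181738 = (2770949 + (1931145252148/62977 + 559756)) - 181738 = (2770949 + 1966397005760/62977) - 181738 = 2140903060933/62977 - 181738 = 2129457746907/62977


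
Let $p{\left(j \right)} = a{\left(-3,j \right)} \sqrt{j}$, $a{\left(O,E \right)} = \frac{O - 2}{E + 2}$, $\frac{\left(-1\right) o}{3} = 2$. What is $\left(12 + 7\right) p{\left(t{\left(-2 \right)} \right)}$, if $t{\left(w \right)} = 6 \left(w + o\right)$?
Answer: $\frac{190 i \sqrt{3}}{23} \approx 14.308 i$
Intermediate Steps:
$o = -6$ ($o = \left(-3\right) 2 = -6$)
$t{\left(w \right)} = -36 + 6 w$ ($t{\left(w \right)} = 6 \left(w - 6\right) = 6 \left(-6 + w\right) = -36 + 6 w$)
$a{\left(O,E \right)} = \frac{-2 + O}{2 + E}$
$p{\left(j \right)} = - \frac{5 \sqrt{j}}{2 + j}$ ($p{\left(j \right)} = \frac{-2 - 3}{2 + j} \sqrt{j} = \frac{1}{2 + j} \left(-5\right) \sqrt{j} = - \frac{5}{2 + j} \sqrt{j} = - \frac{5 \sqrt{j}}{2 + j}$)
$\left(12 + 7\right) p{\left(t{\left(-2 \right)} \right)} = \left(12 + 7\right) \left(- \frac{5 \sqrt{-36 + 6 \left(-2\right)}}{2 + \left(-36 + 6 \left(-2\right)\right)}\right) = 19 \left(- \frac{5 \sqrt{-36 - 12}}{2 - 48}\right) = 19 \left(- \frac{5 \sqrt{-48}}{2 - 48}\right) = 19 \left(- \frac{5 \cdot 4 i \sqrt{3}}{-46}\right) = 19 \left(\left(-5\right) 4 i \sqrt{3} \left(- \frac{1}{46}\right)\right) = 19 \frac{10 i \sqrt{3}}{23} = \frac{190 i \sqrt{3}}{23}$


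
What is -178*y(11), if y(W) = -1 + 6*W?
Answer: -11570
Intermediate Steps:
-178*y(11) = -178*(-1 + 6*11) = -178*(-1 + 66) = -178*65 = -11570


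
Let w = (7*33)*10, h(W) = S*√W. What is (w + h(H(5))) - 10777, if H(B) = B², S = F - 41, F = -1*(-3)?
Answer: -8657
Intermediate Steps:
F = 3
S = -38 (S = 3 - 41 = -38)
h(W) = -38*√W
w = 2310 (w = 231*10 = 2310)
(w + h(H(5))) - 10777 = (2310 - 38*√(5²)) - 10777 = (2310 - 38*√25) - 10777 = (2310 - 38*5) - 10777 = (2310 - 190) - 10777 = 2120 - 10777 = -8657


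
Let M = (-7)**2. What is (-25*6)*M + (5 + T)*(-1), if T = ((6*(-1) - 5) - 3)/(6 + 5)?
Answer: -80891/11 ≈ -7353.7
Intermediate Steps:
M = 49
T = -14/11 (T = ((-6 - 5) - 3)/11 = (-11 - 3)*(1/11) = -14*1/11 = -14/11 ≈ -1.2727)
(-25*6)*M + (5 + T)*(-1) = -25*6*49 + (5 - 14/11)*(-1) = -150*49 + (41/11)*(-1) = -7350 - 41/11 = -80891/11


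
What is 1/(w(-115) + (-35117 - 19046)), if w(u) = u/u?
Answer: -1/54162 ≈ -1.8463e-5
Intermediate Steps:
w(u) = 1
1/(w(-115) + (-35117 - 19046)) = 1/(1 + (-35117 - 19046)) = 1/(1 - 54163) = 1/(-54162) = -1/54162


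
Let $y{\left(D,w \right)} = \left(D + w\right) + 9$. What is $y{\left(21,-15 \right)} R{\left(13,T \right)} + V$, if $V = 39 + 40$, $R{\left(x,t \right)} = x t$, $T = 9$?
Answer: $1834$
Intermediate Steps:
$R{\left(x,t \right)} = t x$
$V = 79$
$y{\left(D,w \right)} = 9 + D + w$
$y{\left(21,-15 \right)} R{\left(13,T \right)} + V = \left(9 + 21 - 15\right) 9 \cdot 13 + 79 = 15 \cdot 117 + 79 = 1755 + 79 = 1834$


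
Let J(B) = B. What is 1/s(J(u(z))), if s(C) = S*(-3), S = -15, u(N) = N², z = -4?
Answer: 1/45 ≈ 0.022222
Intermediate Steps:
s(C) = 45 (s(C) = -15*(-3) = 45)
1/s(J(u(z))) = 1/45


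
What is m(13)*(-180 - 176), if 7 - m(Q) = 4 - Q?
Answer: -5696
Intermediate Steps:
m(Q) = 3 + Q (m(Q) = 7 - (4 - Q) = 7 + (-4 + Q) = 3 + Q)
m(13)*(-180 - 176) = (3 + 13)*(-180 - 176) = 16*(-356) = -5696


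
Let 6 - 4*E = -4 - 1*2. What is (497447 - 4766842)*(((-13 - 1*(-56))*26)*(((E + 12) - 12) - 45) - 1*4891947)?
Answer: 21086127773685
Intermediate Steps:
E = 3 (E = 3/2 - (-4 - 1*2)/4 = 3/2 - (-4 - 2)/4 = 3/2 - 1/4*(-6) = 3/2 + 3/2 = 3)
(497447 - 4766842)*(((-13 - 1*(-56))*26)*(((E + 12) - 12) - 45) - 1*4891947) = (497447 - 4766842)*(((-13 - 1*(-56))*26)*(((3 + 12) - 12) - 45) - 1*4891947) = -4269395*(((-13 + 56)*26)*((15 - 12) - 45) - 4891947) = -4269395*((43*26)*(3 - 45) - 4891947) = -4269395*(1118*(-42) - 4891947) = -4269395*(-46956 - 4891947) = -4269395*(-4938903) = 21086127773685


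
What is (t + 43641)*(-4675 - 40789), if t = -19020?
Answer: -1119369144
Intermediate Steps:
(t + 43641)*(-4675 - 40789) = (-19020 + 43641)*(-4675 - 40789) = 24621*(-45464) = -1119369144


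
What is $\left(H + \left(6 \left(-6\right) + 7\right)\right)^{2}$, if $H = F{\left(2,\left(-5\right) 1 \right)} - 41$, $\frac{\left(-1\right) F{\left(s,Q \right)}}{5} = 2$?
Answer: $6400$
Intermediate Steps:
$F{\left(s,Q \right)} = -10$ ($F{\left(s,Q \right)} = \left(-5\right) 2 = -10$)
$H = -51$ ($H = -10 - 41 = -51$)
$\left(H + \left(6 \left(-6\right) + 7\right)\right)^{2} = \left(-51 + \left(6 \left(-6\right) + 7\right)\right)^{2} = \left(-51 + \left(-36 + 7\right)\right)^{2} = \left(-51 - 29\right)^{2} = \left(-80\right)^{2} = 6400$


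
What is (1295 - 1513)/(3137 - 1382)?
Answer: -218/1755 ≈ -0.12422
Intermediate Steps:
(1295 - 1513)/(3137 - 1382) = -218/1755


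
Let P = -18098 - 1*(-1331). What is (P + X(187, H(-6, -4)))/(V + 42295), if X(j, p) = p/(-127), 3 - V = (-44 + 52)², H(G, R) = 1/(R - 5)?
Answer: -9582340/24136731 ≈ -0.39700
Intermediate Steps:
P = -16767 (P = -18098 + 1331 = -16767)
H(G, R) = 1/(-5 + R)
V = -61 (V = 3 - (-44 + 52)² = 3 - 1*8² = 3 - 1*64 = 3 - 64 = -61)
X(j, p) = -p/127 (X(j, p) = p*(-1/127) = -p/127)
(P + X(187, H(-6, -4)))/(V + 42295) = (-16767 - 1/(127*(-5 - 4)))/(-61 + 42295) = (-16767 - 1/127/(-9))/42234 = (-16767 - 1/127*(-⅑))*(1/42234) = (-16767 + 1/1143)*(1/42234) = -19164680/1143*1/42234 = -9582340/24136731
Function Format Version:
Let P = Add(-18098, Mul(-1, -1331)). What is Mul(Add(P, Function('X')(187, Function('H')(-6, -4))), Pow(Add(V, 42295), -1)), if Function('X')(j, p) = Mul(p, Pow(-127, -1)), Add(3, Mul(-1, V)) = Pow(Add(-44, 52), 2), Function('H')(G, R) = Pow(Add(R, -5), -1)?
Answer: Rational(-9582340, 24136731) ≈ -0.39700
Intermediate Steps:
P = -16767 (P = Add(-18098, 1331) = -16767)
Function('H')(G, R) = Pow(Add(-5, R), -1)
V = -61 (V = Add(3, Mul(-1, Pow(Add(-44, 52), 2))) = Add(3, Mul(-1, Pow(8, 2))) = Add(3, Mul(-1, 64)) = Add(3, -64) = -61)
Function('X')(j, p) = Mul(Rational(-1, 127), p) (Function('X')(j, p) = Mul(p, Rational(-1, 127)) = Mul(Rational(-1, 127), p))
Mul(Add(P, Function('X')(187, Function('H')(-6, -4))), Pow(Add(V, 42295), -1)) = Mul(Add(-16767, Mul(Rational(-1, 127), Pow(Add(-5, -4), -1))), Pow(Add(-61, 42295), -1)) = Mul(Add(-16767, Mul(Rational(-1, 127), Pow(-9, -1))), Pow(42234, -1)) = Mul(Add(-16767, Mul(Rational(-1, 127), Rational(-1, 9))), Rational(1, 42234)) = Mul(Add(-16767, Rational(1, 1143)), Rational(1, 42234)) = Mul(Rational(-19164680, 1143), Rational(1, 42234)) = Rational(-9582340, 24136731)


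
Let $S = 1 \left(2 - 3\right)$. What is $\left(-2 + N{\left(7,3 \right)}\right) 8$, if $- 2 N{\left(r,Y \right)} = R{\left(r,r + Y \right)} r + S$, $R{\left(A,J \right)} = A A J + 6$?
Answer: $-13900$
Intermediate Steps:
$S = -1$ ($S = 1 \left(-1\right) = -1$)
$R{\left(A,J \right)} = 6 + J A^{2}$ ($R{\left(A,J \right)} = A^{2} J + 6 = J A^{2} + 6 = 6 + J A^{2}$)
$N{\left(r,Y \right)} = \frac{1}{2} - \frac{r \left(6 + r^{2} \left(Y + r\right)\right)}{2}$ ($N{\left(r,Y \right)} = - \frac{\left(6 + \left(r + Y\right) r^{2}\right) r - 1}{2} = - \frac{\left(6 + \left(Y + r\right) r^{2}\right) r - 1}{2} = - \frac{\left(6 + r^{2} \left(Y + r\right)\right) r - 1}{2} = - \frac{r \left(6 + r^{2} \left(Y + r\right)\right) - 1}{2} = - \frac{-1 + r \left(6 + r^{2} \left(Y + r\right)\right)}{2} = \frac{1}{2} - \frac{r \left(6 + r^{2} \left(Y + r\right)\right)}{2}$)
$\left(-2 + N{\left(7,3 \right)}\right) 8 = \left(-2 + \left(\frac{1}{2} - \frac{7 \left(6 + 7^{2} \left(3 + 7\right)\right)}{2}\right)\right) 8 = \left(-2 + \left(\frac{1}{2} - \frac{7 \left(6 + 49 \cdot 10\right)}{2}\right)\right) 8 = \left(-2 + \left(\frac{1}{2} - \frac{7 \left(6 + 490\right)}{2}\right)\right) 8 = \left(-2 + \left(\frac{1}{2} - \frac{7}{2} \cdot 496\right)\right) 8 = \left(-2 + \left(\frac{1}{2} - 1736\right)\right) 8 = \left(-2 - \frac{3471}{2}\right) 8 = \left(- \frac{3475}{2}\right) 8 = -13900$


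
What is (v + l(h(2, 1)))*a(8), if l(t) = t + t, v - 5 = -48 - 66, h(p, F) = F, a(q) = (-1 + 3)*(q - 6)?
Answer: -428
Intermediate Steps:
a(q) = -12 + 2*q (a(q) = 2*(-6 + q) = -12 + 2*q)
v = -109 (v = 5 + (-48 - 66) = 5 - 114 = -109)
l(t) = 2*t
(v + l(h(2, 1)))*a(8) = (-109 + 2*1)*(-12 + 2*8) = (-109 + 2)*(-12 + 16) = -107*4 = -428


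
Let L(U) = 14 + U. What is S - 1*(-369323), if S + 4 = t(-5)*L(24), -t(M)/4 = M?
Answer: 370079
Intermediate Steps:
t(M) = -4*M
S = 756 (S = -4 + (-4*(-5))*(14 + 24) = -4 + 20*38 = -4 + 760 = 756)
S - 1*(-369323) = 756 - 1*(-369323) = 756 + 369323 = 370079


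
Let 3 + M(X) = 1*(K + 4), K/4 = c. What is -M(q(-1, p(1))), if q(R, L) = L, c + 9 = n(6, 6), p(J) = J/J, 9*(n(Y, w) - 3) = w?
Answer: 61/3 ≈ 20.333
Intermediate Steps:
n(Y, w) = 3 + w/9
p(J) = 1
c = -16/3 (c = -9 + (3 + (⅑)*6) = -9 + (3 + ⅔) = -9 + 11/3 = -16/3 ≈ -5.3333)
K = -64/3 (K = 4*(-16/3) = -64/3 ≈ -21.333)
M(X) = -61/3 (M(X) = -3 + 1*(-64/3 + 4) = -3 + 1*(-52/3) = -3 - 52/3 = -61/3)
-M(q(-1, p(1))) = -1*(-61/3) = 61/3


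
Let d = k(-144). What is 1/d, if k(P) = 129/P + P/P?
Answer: 48/5 ≈ 9.6000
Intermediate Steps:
k(P) = 1 + 129/P (k(P) = 129/P + 1 = 1 + 129/P)
d = 5/48 (d = (129 - 144)/(-144) = -1/144*(-15) = 5/48 ≈ 0.10417)
1/d = 1/(5/48) = 48/5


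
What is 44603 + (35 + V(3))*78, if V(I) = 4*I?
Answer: 48269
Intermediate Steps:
44603 + (35 + V(3))*78 = 44603 + (35 + 4*3)*78 = 44603 + (35 + 12)*78 = 44603 + 47*78 = 44603 + 3666 = 48269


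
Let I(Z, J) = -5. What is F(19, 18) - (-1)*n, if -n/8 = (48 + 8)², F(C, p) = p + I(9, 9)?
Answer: -25075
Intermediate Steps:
F(C, p) = -5 + p (F(C, p) = p - 5 = -5 + p)
n = -25088 (n = -8*(48 + 8)² = -8*56² = -8*3136 = -25088)
F(19, 18) - (-1)*n = (-5 + 18) - (-1)*(-25088) = 13 - 1*25088 = 13 - 25088 = -25075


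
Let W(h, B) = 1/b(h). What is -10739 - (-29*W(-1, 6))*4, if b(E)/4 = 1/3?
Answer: -10652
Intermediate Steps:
b(E) = 4/3
W(h, B) = ¾ (W(h, B) = 1/(4/3) = ¾)
-10739 - (-29*W(-1, 6))*4 = -10739 - (-29*¾)*4 = -10739 - (-87)*4/4 = -10739 - 1*(-87) = -10739 + 87 = -10652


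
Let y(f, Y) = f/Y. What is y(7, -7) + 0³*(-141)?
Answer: -1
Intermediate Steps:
y(7, -7) + 0³*(-141) = 7/(-7) + 0³*(-141) = 7*(-⅐) + 0*(-141) = -1 + 0 = -1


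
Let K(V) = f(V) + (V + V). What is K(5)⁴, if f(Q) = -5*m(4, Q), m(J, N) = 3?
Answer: 625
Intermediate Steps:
f(Q) = -15 (f(Q) = -5*3 = -15)
K(V) = -15 + 2*V (K(V) = -15 + (V + V) = -15 + 2*V)
K(5)⁴ = (-15 + 2*5)⁴ = (-15 + 10)⁴ = (-5)⁴ = 625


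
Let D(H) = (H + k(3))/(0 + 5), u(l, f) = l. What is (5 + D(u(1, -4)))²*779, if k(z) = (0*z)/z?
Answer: 526604/25 ≈ 21064.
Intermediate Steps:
k(z) = 0 (k(z) = 0/z = 0)
D(H) = H/5 (D(H) = (H + 0)/(0 + 5) = H/5)
(5 + D(u(1, -4)))²*779 = (5 + (⅕)*1)²*779 = (5 + ⅕)²*779 = (26/5)²*779 = (676/25)*779 = 526604/25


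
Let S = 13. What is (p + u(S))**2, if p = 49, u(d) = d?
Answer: 3844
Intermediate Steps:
(p + u(S))**2 = (49 + 13)**2 = 62**2 = 3844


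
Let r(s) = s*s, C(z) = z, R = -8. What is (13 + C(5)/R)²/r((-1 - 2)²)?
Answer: 121/64 ≈ 1.8906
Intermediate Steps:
r(s) = s²
(13 + C(5)/R)²/r((-1 - 2)²) = (13 + 5/(-8))²/(((-1 - 2)²)²) = (13 + 5*(-⅛))²/(((-3)²)²) = (13 - 5/8)²/(9²) = (99/8)²/81 = (9801/64)*(1/81) = 121/64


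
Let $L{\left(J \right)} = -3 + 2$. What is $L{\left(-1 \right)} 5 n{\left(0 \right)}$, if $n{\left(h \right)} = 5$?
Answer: $-25$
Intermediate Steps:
$L{\left(J \right)} = -1$
$L{\left(-1 \right)} 5 n{\left(0 \right)} = \left(-1\right) 5 \cdot 5 = \left(-5\right) 5 = -25$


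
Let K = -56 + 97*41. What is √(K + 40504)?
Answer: 5*√1777 ≈ 210.77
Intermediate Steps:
K = 3921 (K = -56 + 3977 = 3921)
√(K + 40504) = √(3921 + 40504) = √44425 = 5*√1777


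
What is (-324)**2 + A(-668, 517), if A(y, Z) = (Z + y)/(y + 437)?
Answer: 24249607/231 ≈ 1.0498e+5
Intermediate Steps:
A(y, Z) = (Z + y)/(437 + y)
(-324)**2 + A(-668, 517) = (-324)**2 + (517 - 668)/(437 - 668) = 104976 - 151/(-231) = 104976 - 1/231*(-151) = 104976 + 151/231 = 24249607/231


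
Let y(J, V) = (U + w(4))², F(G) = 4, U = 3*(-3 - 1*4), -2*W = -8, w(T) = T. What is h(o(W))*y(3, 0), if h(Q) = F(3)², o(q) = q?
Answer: 4624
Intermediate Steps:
W = 4 (W = -½*(-8) = 4)
U = -21 (U = 3*(-3 - 4) = 3*(-7) = -21)
y(J, V) = 289 (y(J, V) = (-21 + 4)² = (-17)² = 289)
h(Q) = 16 (h(Q) = 4² = 16)
h(o(W))*y(3, 0) = 16*289 = 4624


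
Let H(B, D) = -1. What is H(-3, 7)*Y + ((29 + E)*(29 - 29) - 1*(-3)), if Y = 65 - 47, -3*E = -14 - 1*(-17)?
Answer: -15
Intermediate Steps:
E = -1 (E = -(-14 - 1*(-17))/3 = -(-14 + 17)/3 = -⅓*3 = -1)
Y = 18
H(-3, 7)*Y + ((29 + E)*(29 - 29) - 1*(-3)) = -1*18 + ((29 - 1)*(29 - 29) - 1*(-3)) = -18 + (28*0 + 3) = -18 + (0 + 3) = -18 + 3 = -15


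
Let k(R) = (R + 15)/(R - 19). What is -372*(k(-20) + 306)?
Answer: -1480436/13 ≈ -1.1388e+5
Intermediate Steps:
k(R) = (15 + R)/(-19 + R)
-372*(k(-20) + 306) = -372*((15 - 20)/(-19 - 20) + 306) = -372*(-5/(-39) + 306) = -372*(-1/39*(-5) + 306) = -372*(5/39 + 306) = -372*11939/39 = -1480436/13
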